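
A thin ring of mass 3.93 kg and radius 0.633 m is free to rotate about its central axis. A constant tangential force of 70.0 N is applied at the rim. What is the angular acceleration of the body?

α ≈ 28.1 rad/s²

I = MR² = (3.93)(0.633)² = 1.575 kg·m².
τ = F R = (70.0)(0.633) = 44.31 N·m.
Newton's second law for rotation, τ = Iα, gives α = τ/I = 44.31/1.575 = 28.14 rad/s².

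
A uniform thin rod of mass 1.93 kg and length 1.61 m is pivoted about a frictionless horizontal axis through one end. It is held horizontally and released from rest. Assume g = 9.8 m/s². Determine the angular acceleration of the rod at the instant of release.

α ≈ 9.13 rad/s²

About the pivot, I = (1/3)ML² = (1/3)(1.93)(1.61)² = 1.668 kg·m².
The weight acts at the center, a distance L/2 = 0.8050 m from the pivot; τ = Mg(L/2) = 15.23 N·m.
α = τ/I = 15.23/1.668 = 9.130 rad/s².
(Equivalently α = (3g/(2L)) = 9.130 rad/s².)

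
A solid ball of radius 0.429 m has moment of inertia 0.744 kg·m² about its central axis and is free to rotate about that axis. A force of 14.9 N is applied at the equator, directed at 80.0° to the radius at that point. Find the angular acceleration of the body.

Only the tangential component produces torque: τ = F R sinθ = (14.9)(0.429) sin 80.0° = 6.295 N·m.
From τ = Iα: α = 6.295/0.7440 = 8.461 rad/s².

α ≈ 8.46 rad/s²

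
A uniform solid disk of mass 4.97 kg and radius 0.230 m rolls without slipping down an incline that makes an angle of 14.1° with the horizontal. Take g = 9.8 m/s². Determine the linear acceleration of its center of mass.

a ≈ 1.59 m/s²

Translation along the incline: Mg sinθ − f = Ma.
Rotation about the center: fR = Iα with I = ½MR². No-slip gives a = αR, so f = (I/R²)a = (1/2)M a.
Substituting: Mg sinθ = (1 + 0.5000)Ma, so a = g sinθ/(1 + 0.5000) = (9.8) sin 14.1° / 1.500 = 1.592 m/s².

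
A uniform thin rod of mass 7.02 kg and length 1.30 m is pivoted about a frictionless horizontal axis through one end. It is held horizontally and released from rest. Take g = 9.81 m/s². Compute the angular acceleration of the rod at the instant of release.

About the pivot, I = (1/3)ML² = (1/3)(7.02)(1.30)² = 3.955 kg·m².
The weight acts at the center, a distance L/2 = 0.6500 m from the pivot; τ = Mg(L/2) = 44.76 N·m.
α = τ/I = 44.76/3.955 = 11.32 rad/s².

α ≈ 11.3 rad/s²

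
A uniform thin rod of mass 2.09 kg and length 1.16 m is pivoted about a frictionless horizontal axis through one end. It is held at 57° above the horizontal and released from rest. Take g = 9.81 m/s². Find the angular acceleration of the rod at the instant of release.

α ≈ 6.91 rad/s²

About the pivot, I = (1/3)ML² = (1/3)(2.09)(1.16)² = 0.9374 kg·m².
The weight acts at the center, a distance L/2 = 0.5800 m from the pivot; τ = Mg(L/2) cos 57° = 6.477 N·m.
α = τ/I = 6.477/0.9374 = 6.909 rad/s².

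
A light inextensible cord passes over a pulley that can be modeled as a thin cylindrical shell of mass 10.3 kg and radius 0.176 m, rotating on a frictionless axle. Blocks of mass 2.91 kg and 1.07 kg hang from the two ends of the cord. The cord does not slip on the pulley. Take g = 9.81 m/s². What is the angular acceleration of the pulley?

α ≈ 7.18 rad/s²

I = MR² = (10.3)(0.176)² = 0.3191 kg·m².
Heavier block: m₁g − T₁ = m₁a. Lighter block: T₂ − m₂g = m₂a.
Pulley: (T₁ − T₂)R = Iα = I(a/R), so T₁ − T₂ = (I/R²)a = 1·M_p a = 10.30·a.
Adding the three: (m₁ − m₂)g = (m₁ + m₂ + 10.30)a, so a = (2.91 − 1.07)(9.81)/(2.91 + 1.07 + 10.30) = 1.264 m/s².
α = a/R = 1.264/0.176 = 7.182 rad/s².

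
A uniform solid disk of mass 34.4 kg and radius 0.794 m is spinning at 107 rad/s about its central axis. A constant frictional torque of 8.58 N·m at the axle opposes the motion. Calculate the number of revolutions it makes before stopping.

I = ½MR² = (1/2)(34.4)(0.794)² = 10.84 kg·m².
The net torque has magnitude 8.58 N·m, opposing ω.
|α| = τ/I = 8.580/10.84 = 0.7913 rad/s² (deceleration).
ω² = ω₀² − 2|α|θ with ω = 0 ⇒ θ = ω₀²/(2|α|) = 7235 rad = 1151 rev.

≈ 1150 revolutions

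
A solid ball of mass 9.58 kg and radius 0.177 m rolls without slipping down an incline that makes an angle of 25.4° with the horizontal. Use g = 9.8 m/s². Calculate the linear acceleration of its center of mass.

a ≈ 3.00 m/s²

Translation along the incline: Mg sinθ − f = Ma.
Rotation about the center: fR = Iα with I = (2/5)MR². No-slip gives a = αR, so f = (I/R²)a = (2/5)M a.
Substituting: Mg sinθ = (1 + 0.4000)Ma, so a = g sinθ/(1 + 0.4000) = (9.8) sin 25.4° / 1.400 = 3.003 m/s².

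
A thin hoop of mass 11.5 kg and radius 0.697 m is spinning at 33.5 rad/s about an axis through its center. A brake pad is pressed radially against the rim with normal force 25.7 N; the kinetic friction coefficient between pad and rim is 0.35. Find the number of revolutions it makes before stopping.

I = MR² = (11.5)(0.697)² = 5.587 kg·m².
Friction force f = μN = (0.35)(25.7) = 8.995 N at the rim; torque magnitude τ = fR = 6.270 N·m, opposing ω.
|α| = τ/I = 6.270/5.587 = 1.122 rad/s² (deceleration).
ω² = ω₀² − 2|α|θ with ω = 0 ⇒ θ = ω₀²/(2|α|) = 500.0 rad = 79.58 rev.

≈ 79.6 revolutions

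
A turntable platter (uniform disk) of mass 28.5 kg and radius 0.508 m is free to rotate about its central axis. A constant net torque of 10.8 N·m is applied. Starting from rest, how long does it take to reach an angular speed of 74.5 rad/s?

I = ½MR² = (1/2)(28.5)(0.508)² = 3.677 kg·m².
α = τ/I = 10.8/3.677 = 2.937 rad/s².
ω = αt ⇒ t = ω/α = 74.5/2.937 = 25.37 s.

t ≈ 25.4 s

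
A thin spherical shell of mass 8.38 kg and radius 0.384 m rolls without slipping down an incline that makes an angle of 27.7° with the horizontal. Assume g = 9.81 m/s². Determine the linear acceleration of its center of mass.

a ≈ 2.74 m/s²

Translation along the incline: Mg sinθ − f = Ma.
Rotation about the center: fR = Iα with I = (2/3)MR². No-slip gives a = αR, so f = (I/R²)a = (2/3)M a.
Substituting: Mg sinθ = (1 + 0.6667)Ma, so a = g sinθ/(1 + 0.6667) = (9.81) sin 27.7° / 1.667 = 2.736 m/s².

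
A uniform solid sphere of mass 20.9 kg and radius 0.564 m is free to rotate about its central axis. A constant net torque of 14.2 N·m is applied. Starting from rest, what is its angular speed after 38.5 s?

I = (2/5)MR² = (2/5)(20.9)(0.564)² = 2.659 kg·m².
α = τ/I = 14.2/2.659 = 5.340 rad/s².
ω = ω₀ + αt = 0 + (5.340)(38.5) = 205.6 rad/s.

ω ≈ 206 rad/s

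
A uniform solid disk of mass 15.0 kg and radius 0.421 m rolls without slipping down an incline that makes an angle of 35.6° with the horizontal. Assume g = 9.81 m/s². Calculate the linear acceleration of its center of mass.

Translation along the incline: Mg sinθ − f = Ma.
Rotation about the center: fR = Iα with I = ½MR². No-slip gives a = αR, so f = (I/R²)a = (1/2)M a.
Substituting: Mg sinθ = (1 + 0.5000)Ma, so a = g sinθ/(1 + 0.5000) = (9.81) sin 35.6° / 1.500 = 3.807 m/s².

a ≈ 3.81 m/s²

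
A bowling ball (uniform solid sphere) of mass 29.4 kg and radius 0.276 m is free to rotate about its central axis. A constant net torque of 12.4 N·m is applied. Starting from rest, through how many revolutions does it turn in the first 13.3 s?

I = (2/5)MR² = (2/5)(29.4)(0.276)² = 0.8958 kg·m².
α = τ/I = 12.4/0.8958 = 13.84 rad/s².
θ = ½αt² = ½(13.84)(13.3)² = 1224 rad.
Revolutions = θ/(2π) = 194.8.

≈ 195 revolutions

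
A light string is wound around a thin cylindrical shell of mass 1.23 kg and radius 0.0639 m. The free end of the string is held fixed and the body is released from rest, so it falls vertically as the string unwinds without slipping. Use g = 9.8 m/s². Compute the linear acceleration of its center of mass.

a ≈ 4.90 m/s²

Translation: Mg − T = Ma. Rotation about the center: TR = Iα with I = MR².
With a = αR: T = (I/R²)a = M a, so Mg = (1 + 1.000)Ma.
a = g/(1 + 1.000) = 9.8/2.000 = 4.900 m/s².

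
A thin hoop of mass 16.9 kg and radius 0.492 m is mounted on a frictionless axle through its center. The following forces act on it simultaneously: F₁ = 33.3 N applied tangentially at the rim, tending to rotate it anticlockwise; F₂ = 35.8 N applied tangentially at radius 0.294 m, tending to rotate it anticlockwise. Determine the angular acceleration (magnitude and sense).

I = MR² = (16.9)(0.492)² = 4.091 kg·m².
Taking anticlockwise as positive: τ₁ = +(33.3)(0.492) = +16.38 N·m; τ₂ = +(35.8)(0.294) = +10.53 N·m.
Net torque τ = 26.91 N·m.
α = τ/I = 26.91/4.091 = 6.578 rad/s².

α ≈ 6.58 rad/s², anticlockwise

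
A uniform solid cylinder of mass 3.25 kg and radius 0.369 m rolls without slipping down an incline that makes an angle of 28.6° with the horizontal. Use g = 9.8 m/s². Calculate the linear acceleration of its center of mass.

Translation along the incline: Mg sinθ − f = Ma.
Rotation about the center: fR = Iα with I = ½MR². No-slip gives a = αR, so f = (I/R²)a = (1/2)M a.
Substituting: Mg sinθ = (1 + 0.5000)Ma, so a = g sinθ/(1 + 0.5000) = (9.8) sin 28.6° / 1.500 = 3.127 m/s².

a ≈ 3.13 m/s²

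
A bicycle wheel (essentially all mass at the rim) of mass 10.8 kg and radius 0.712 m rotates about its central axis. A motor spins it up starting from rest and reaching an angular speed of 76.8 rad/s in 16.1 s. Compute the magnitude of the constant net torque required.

τ ≈ 26.1 N·m

I = MR² = (10.8)(0.712)² = 5.475 kg·m².
α = Δω/Δt = (76.8 − 0)/16.1 = 4.770 rad/s².
τ = Iα = (5.475)(4.770) = 26.12 N·m.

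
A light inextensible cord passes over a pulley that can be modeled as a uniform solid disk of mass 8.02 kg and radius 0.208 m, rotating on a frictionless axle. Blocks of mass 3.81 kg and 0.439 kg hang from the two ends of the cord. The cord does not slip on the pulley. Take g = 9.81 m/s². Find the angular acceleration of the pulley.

α ≈ 19.3 rad/s²

I = ½MR² = (1/2)(8.02)(0.208)² = 0.1735 kg·m².
Heavier block: m₁g − T₁ = m₁a. Lighter block: T₂ − m₂g = m₂a.
Pulley: (T₁ − T₂)R = Iα = I(a/R), so T₁ − T₂ = (I/R²)a = (1/2)M_p a = 4.010·a.
Adding the three: (m₁ − m₂)g = (m₁ + m₂ + 4.010)a, so a = (3.81 − 0.439)(9.81)/(3.81 + 0.439 + 4.010) = 4.004 m/s².
α = a/R = 4.004/0.208 = 19.25 rad/s².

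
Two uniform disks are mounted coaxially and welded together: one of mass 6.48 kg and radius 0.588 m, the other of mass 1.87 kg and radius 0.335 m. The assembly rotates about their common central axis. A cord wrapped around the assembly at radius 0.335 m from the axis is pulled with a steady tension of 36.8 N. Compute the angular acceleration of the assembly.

α ≈ 10.1 rad/s²

I = ½M₁R₁² + ½M₂R₂² = ½(6.48)(0.588)² + ½(1.87)(0.335)² = 1.225 kg·m².
τ = F r = (36.8)(0.335) = 12.33 N·m.
α = τ/I = 12.33/1.225 = 10.06 rad/s².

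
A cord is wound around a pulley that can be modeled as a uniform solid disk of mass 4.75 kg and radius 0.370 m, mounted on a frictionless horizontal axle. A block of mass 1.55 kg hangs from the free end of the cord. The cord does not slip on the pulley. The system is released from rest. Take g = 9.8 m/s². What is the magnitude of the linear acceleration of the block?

I = ½MR² = (1/2)(4.75)(0.370)² = 0.3251 kg·m².
Block: mg − T = ma. Pulley: TR = Iα. No-slip: a = αR, so T = (I/R²)a = 2.375·a.
Then mg = (m + 2.375)a, so a = (1.55)(9.8)/(1.55 + 2.375) = 3.870 m/s².

a ≈ 3.87 m/s²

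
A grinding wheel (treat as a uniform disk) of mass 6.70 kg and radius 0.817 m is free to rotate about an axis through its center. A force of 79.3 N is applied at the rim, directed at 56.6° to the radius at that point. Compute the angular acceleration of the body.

α ≈ 24.2 rad/s²

I = ½MR² = (1/2)(6.70)(0.817)² = 2.236 kg·m².
Only the tangential component produces torque: τ = F R sinθ = (79.3)(0.817) sin 56.6° = 54.09 N·m.
From τ = Iα: α = 54.09/2.236 = 24.19 rad/s².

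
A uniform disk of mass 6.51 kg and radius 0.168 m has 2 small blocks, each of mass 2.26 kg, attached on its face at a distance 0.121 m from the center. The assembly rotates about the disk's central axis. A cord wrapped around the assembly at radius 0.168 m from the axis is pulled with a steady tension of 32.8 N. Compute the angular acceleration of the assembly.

α ≈ 34.9 rad/s²

I_disk = ½MR² = ½(6.51)(0.168)² = 0.09187 kg·m².
I_blocks = 2·m·r² = 2(2.26)(0.121)² = 0.06618 kg·m².
Total I = 0.1580 kg·m².
τ = F r = (32.8)(0.168) = 5.510 N·m.
α = τ/I = 5.510/0.1580 = 34.87 rad/s².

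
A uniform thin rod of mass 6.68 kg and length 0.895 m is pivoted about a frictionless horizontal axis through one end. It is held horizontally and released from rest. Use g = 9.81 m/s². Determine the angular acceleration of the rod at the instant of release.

α ≈ 16.4 rad/s²

About the pivot, I = (1/3)ML² = (1/3)(6.68)(0.895)² = 1.784 kg·m².
The weight acts at the center, a distance L/2 = 0.4475 m from the pivot; τ = Mg(L/2) = 29.33 N·m.
α = τ/I = 29.33/1.784 = 16.44 rad/s².
(Equivalently α = (3g/(2L)) = 16.44 rad/s².)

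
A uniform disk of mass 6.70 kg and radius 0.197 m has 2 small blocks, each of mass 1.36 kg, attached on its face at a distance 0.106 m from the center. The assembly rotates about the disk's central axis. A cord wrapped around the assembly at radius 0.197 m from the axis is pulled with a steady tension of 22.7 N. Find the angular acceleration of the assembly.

α ≈ 27.8 rad/s²

I_disk = ½MR² = ½(6.70)(0.197)² = 0.1300 kg·m².
I_blocks = 2·m·r² = 2(1.36)(0.106)² = 0.03056 kg·m².
Total I = 0.1606 kg·m².
τ = F r = (22.7)(0.197) = 4.472 N·m.
α = τ/I = 4.472/0.1606 = 27.85 rad/s².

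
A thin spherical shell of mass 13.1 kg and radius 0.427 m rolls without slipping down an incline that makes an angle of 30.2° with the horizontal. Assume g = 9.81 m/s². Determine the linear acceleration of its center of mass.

Translation along the incline: Mg sinθ − f = Ma.
Rotation about the center: fR = Iα with I = (2/3)MR². No-slip gives a = αR, so f = (I/R²)a = (2/3)M a.
Substituting: Mg sinθ = (1 + 0.6667)Ma, so a = g sinθ/(1 + 0.6667) = (9.81) sin 30.2° / 1.667 = 2.961 m/s².

a ≈ 2.96 m/s²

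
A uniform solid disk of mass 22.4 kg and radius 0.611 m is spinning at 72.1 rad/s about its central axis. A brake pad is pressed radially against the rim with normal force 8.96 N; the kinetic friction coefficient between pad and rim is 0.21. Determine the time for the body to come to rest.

I = ½MR² = (1/2)(22.4)(0.611)² = 4.181 kg·m².
Friction force f = μN = (0.21)(8.96) = 1.882 N at the rim; torque magnitude τ = fR = 1.150 N·m, opposing ω.
|α| = τ/I = 1.150/4.181 = 0.2750 rad/s² (deceleration).
0 = ω₀ − |α|t ⇒ t = ω₀/|α| = 72.1/0.2750 = 262.2 s.

t ≈ 262 s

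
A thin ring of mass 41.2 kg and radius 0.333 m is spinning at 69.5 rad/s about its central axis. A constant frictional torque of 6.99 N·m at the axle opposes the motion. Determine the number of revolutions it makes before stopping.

≈ 251 revolutions

I = MR² = (41.2)(0.333)² = 4.569 kg·m².
The net torque has magnitude 6.99 N·m, opposing ω.
|α| = τ/I = 6.990/4.569 = 1.530 rad/s² (deceleration).
ω² = ω₀² − 2|α|θ with ω = 0 ⇒ θ = ω₀²/(2|α|) = 1579 rad = 251.2 rev.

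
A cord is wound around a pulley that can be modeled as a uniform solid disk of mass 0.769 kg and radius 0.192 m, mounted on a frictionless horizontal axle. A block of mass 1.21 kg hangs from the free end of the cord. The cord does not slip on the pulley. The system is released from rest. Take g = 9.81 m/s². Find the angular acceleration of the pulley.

α ≈ 38.8 rad/s²

I = ½MR² = (1/2)(0.769)(0.192)² = 0.01417 kg·m².
Block: mg − T = ma. Pulley: TR = Iα. No-slip: a = αR, so T = (I/R²)a = 0.3845·a.
Then mg = (m + 0.3845)a, so a = (1.21)(9.81)/(1.21 + 0.3845) = 7.444 m/s².
α = a/R = 7.444/0.192 = 38.77 rad/s².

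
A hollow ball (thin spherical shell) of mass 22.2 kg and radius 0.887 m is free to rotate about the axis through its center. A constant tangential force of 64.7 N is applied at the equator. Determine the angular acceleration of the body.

I = (2/3)MR² = (2/3)(22.2)(0.887)² = 11.64 kg·m².
τ = F R = (64.7)(0.887) = 57.39 N·m.
Newton's second law for rotation, τ = Iα, gives α = τ/I = 57.39/11.64 = 4.929 rad/s².

α ≈ 4.93 rad/s²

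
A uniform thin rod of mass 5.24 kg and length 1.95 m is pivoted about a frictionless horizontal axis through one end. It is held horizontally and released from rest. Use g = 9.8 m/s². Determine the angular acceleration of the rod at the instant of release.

α ≈ 7.54 rad/s²

About the pivot, I = (1/3)ML² = (1/3)(5.24)(1.95)² = 6.642 kg·m².
The weight acts at the center, a distance L/2 = 0.9750 m from the pivot; τ = Mg(L/2) = 50.07 N·m.
α = τ/I = 50.07/6.642 = 7.538 rad/s².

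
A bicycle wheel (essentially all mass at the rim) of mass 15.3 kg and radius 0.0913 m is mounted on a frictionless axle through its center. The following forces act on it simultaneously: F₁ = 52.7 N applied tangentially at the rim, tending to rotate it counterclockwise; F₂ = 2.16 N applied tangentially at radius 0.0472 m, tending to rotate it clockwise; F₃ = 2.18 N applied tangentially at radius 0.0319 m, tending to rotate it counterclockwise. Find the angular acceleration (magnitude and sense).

I = MR² = (15.3)(0.0913)² = 0.1275 kg·m².
Taking counterclockwise as positive: τ₁ = +(52.7)(0.0913) = +4.812 N·m; τ₂ = −(2.16)(0.0472) = −0.1020 N·m; τ₃ = +(2.18)(0.0319) = +0.06954 N·m.
Net torque τ = 4.779 N·m.
α = τ/I = 4.779/0.1275 = 37.47 rad/s².

α ≈ 37.5 rad/s², counterclockwise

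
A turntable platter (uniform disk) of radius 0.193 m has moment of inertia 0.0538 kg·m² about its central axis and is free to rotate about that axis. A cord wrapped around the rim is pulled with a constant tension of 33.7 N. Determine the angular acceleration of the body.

α ≈ 121 rad/s²

τ = F R = (33.7)(0.193) = 6.504 N·m.
Newton's second law for rotation, τ = Iα, gives α = τ/I = 6.504/0.05380 = 120.9 rad/s².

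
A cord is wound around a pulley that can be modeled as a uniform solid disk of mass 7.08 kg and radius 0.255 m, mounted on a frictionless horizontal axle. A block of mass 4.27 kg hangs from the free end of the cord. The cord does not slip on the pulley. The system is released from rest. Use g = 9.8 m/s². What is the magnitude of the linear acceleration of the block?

I = ½MR² = (1/2)(7.08)(0.255)² = 0.2302 kg·m².
Block: mg − T = ma. Pulley: TR = Iα. No-slip: a = αR, so T = (I/R²)a = 3.540·a.
Then mg = (m + 3.540)a, so a = (4.27)(9.8)/(4.27 + 3.540) = 5.358 m/s².

a ≈ 5.36 m/s²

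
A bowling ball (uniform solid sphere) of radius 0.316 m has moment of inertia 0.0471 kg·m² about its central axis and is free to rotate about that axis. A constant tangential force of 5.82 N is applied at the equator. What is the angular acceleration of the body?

α ≈ 39.0 rad/s²

τ = F R = (5.82)(0.316) = 1.839 N·m.
From τ = Iα: α = 1.839/0.04710 = 39.05 rad/s².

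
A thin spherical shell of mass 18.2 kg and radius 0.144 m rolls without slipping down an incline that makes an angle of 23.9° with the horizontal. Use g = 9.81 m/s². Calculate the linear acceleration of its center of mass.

a ≈ 2.38 m/s²

Translation along the incline: Mg sinθ − f = Ma.
Rotation about the center: fR = Iα with I = (2/3)MR². No-slip gives a = αR, so f = (I/R²)a = (2/3)M a.
Substituting: Mg sinθ = (1 + 0.6667)Ma, so a = g sinθ/(1 + 0.6667) = (9.81) sin 23.9° / 1.667 = 2.385 m/s².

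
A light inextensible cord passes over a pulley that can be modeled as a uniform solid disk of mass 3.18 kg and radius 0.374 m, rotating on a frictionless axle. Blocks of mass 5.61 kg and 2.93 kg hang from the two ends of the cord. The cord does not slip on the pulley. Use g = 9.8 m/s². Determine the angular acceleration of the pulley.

I = ½MR² = (1/2)(3.18)(0.374)² = 0.2224 kg·m².
Heavier block: m₁g − T₁ = m₁a. Lighter block: T₂ − m₂g = m₂a.
Pulley: (T₁ − T₂)R = Iα = I(a/R), so T₁ − T₂ = (I/R²)a = (1/2)M_p a = 1.590·a.
Adding the three: (m₁ − m₂)g = (m₁ + m₂ + 1.590)a, so a = (5.61 − 2.93)(9.8)/(5.61 + 2.93 + 1.590) = 2.593 m/s².
α = a/R = 2.593/0.374 = 6.932 rad/s².

α ≈ 6.93 rad/s²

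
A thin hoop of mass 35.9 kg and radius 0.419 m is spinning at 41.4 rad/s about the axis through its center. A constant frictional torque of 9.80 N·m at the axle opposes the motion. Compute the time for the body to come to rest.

I = MR² = (35.9)(0.419)² = 6.303 kg·m².
The net torque has magnitude 9.80 N·m, opposing ω.
|α| = τ/I = 9.800/6.303 = 1.555 rad/s² (deceleration).
0 = ω₀ − |α|t ⇒ t = ω₀/|α| = 41.4/1.555 = 26.63 s.

t ≈ 26.6 s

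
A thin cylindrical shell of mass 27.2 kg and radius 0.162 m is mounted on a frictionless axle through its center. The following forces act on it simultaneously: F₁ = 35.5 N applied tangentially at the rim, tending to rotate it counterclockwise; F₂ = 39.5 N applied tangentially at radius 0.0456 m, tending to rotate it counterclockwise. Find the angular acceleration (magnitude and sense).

I = MR² = (27.2)(0.162)² = 0.7138 kg·m².
Taking counterclockwise as positive: τ₁ = +(35.5)(0.162) = +5.751 N·m; τ₂ = +(39.5)(0.0456) = +1.801 N·m.
Net torque τ = 7.552 N·m.
α = τ/I = 7.552/0.7138 = 10.58 rad/s².

α ≈ 10.6 rad/s², counterclockwise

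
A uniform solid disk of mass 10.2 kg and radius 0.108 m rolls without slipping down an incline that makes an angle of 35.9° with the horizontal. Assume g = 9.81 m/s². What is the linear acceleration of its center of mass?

Translation along the incline: Mg sinθ − f = Ma.
Rotation about the center: fR = Iα with I = ½MR². No-slip gives a = αR, so f = (I/R²)a = (1/2)M a.
Substituting: Mg sinθ = (1 + 0.5000)Ma, so a = g sinθ/(1 + 0.5000) = (9.81) sin 35.9° / 1.500 = 3.835 m/s².

a ≈ 3.83 m/s²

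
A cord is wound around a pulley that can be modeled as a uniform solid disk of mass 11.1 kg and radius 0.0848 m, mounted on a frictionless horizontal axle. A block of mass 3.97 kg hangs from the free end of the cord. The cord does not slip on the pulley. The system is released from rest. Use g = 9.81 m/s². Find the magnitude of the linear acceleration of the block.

I = ½MR² = (1/2)(11.1)(0.0848)² = 0.03991 kg·m².
Block: mg − T = ma. Pulley: TR = Iα. No-slip: a = αR, so T = (I/R²)a = 5.550·a.
Then mg = (m + 5.550)a, so a = (3.97)(9.81)/(3.97 + 5.550) = 4.091 m/s².

a ≈ 4.09 m/s²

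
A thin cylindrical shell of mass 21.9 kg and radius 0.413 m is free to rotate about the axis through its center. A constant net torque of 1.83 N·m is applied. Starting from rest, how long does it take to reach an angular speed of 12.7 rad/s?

t ≈ 25.9 s

I = MR² = (21.9)(0.413)² = 3.735 kg·m².
α = τ/I = 1.83/3.735 = 0.4899 rad/s².
ω = αt ⇒ t = ω/α = 12.7/0.4899 = 25.92 s.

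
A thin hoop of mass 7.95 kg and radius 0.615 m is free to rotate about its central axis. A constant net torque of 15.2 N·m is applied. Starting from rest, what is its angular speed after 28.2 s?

I = MR² = (7.95)(0.615)² = 3.007 kg·m².
α = τ/I = 15.2/3.007 = 5.055 rad/s².
ω = ω₀ + αt = 0 + (5.055)(28.2) = 142.6 rad/s.

ω ≈ 143 rad/s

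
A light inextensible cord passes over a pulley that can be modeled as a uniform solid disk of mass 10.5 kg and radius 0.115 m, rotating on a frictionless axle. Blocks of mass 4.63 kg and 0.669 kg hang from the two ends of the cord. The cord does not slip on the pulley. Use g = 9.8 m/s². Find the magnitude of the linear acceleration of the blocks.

a ≈ 3.68 m/s²

I = ½MR² = (1/2)(10.5)(0.115)² = 0.06943 kg·m².
Heavier block: m₁g − T₁ = m₁a. Lighter block: T₂ − m₂g = m₂a.
Pulley: (T₁ − T₂)R = Iα = I(a/R), so T₁ − T₂ = (I/R²)a = (1/2)M_p a = 5.250·a.
Adding the three: (m₁ − m₂)g = (m₁ + m₂ + 5.250)a, so a = (4.63 − 0.669)(9.8)/(4.63 + 0.669 + 5.250) = 3.680 m/s².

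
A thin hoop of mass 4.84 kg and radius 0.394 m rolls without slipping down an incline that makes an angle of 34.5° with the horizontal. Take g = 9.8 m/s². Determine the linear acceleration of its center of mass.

a ≈ 2.78 m/s²

Translation along the incline: Mg sinθ − f = Ma.
Rotation about the center: fR = Iα with I = MR². No-slip gives a = αR, so f = (I/R²)a = M a.
Substituting: Mg sinθ = (1 + 1.000)Ma, so a = g sinθ/(1 + 1.000) = (9.8) sin 34.5° / 2.000 = 2.775 m/s².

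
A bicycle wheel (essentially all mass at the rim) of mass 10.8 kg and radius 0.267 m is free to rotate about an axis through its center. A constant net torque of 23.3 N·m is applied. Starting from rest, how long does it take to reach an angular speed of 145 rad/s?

t ≈ 4.79 s

I = MR² = (10.8)(0.267)² = 0.7699 kg·m².
α = τ/I = 23.3/0.7699 = 30.26 rad/s².
ω = αt ⇒ t = ω/α = 145/30.26 = 4.791 s.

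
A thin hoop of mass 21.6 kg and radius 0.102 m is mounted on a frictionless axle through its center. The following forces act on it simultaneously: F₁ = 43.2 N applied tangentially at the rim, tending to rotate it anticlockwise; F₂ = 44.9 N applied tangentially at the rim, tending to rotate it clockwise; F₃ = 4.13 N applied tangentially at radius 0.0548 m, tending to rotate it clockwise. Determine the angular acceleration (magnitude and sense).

I = MR² = (21.6)(0.102)² = 0.2247 kg·m².
Taking anticlockwise as positive: τ₁ = +(43.2)(0.102) = +4.406 N·m; τ₂ = −(44.9)(0.102) = −4.580 N·m; τ₃ = −(4.13)(0.0548) = −0.2263 N·m.
Net torque τ = -0.3997 N·m.
α = τ/I = -0.3997/0.2247 = -1.779 rad/s².

α ≈ 1.78 rad/s², clockwise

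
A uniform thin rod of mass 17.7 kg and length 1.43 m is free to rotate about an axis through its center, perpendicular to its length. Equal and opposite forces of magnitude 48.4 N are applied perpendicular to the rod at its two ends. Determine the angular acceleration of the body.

I = (1/12)ML² = (1/12)(17.7)(1.43)² = 3.016 kg·m².
The couple gives τ = F·(L/2) + F·(L/2) = F L = (48.4)(1.43) = 69.21 N·m.
Newton's second law for rotation, τ = Iα, gives α = τ/I = 69.21/3.016 = 22.95 rad/s².

α ≈ 22.9 rad/s²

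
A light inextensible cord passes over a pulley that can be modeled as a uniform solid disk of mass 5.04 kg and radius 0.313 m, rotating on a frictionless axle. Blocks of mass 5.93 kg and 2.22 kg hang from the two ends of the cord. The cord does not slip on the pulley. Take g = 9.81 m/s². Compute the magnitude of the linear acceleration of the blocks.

I = ½MR² = (1/2)(5.04)(0.313)² = 0.2469 kg·m².
Heavier block: m₁g − T₁ = m₁a. Lighter block: T₂ − m₂g = m₂a.
Pulley: (T₁ − T₂)R = Iα = I(a/R), so T₁ − T₂ = (I/R²)a = (1/2)M_p a = 2.520·a.
Adding the three: (m₁ − m₂)g = (m₁ + m₂ + 2.520)a, so a = (5.93 − 2.22)(9.81)/(5.93 + 2.22 + 2.520) = 3.411 m/s².

a ≈ 3.41 m/s²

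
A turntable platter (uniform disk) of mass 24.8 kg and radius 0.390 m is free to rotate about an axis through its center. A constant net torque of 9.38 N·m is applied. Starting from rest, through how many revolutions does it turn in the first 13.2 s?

≈ 69.0 revolutions

I = ½MR² = (1/2)(24.8)(0.390)² = 1.886 kg·m².
α = τ/I = 9.38/1.886 = 4.973 rad/s².
θ = ½αt² = ½(4.973)(13.2)² = 433.3 rad.
Revolutions = θ/(2π) = 68.96.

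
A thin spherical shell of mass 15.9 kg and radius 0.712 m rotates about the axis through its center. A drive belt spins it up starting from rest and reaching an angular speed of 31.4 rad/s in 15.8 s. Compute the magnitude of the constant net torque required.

τ ≈ 10.7 N·m

I = (2/3)MR² = (2/3)(15.9)(0.712)² = 5.374 kg·m².
α = Δω/Δt = (31.4 − 0)/15.8 = 1.987 rad/s².
τ = Iα = (5.374)(1.987) = 10.68 N·m.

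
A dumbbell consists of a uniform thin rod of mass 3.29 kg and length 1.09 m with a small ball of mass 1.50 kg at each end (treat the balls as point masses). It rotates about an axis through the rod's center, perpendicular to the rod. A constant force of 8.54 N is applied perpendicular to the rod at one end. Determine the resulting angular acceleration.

I_rod = (1/12)ML² = (1/12)(3.29)(1.09)² = 0.3257 kg·m².
I_balls = 2·m·(L/2)² = 2(1.50)(0.5450)² = 0.8911 kg·m².
Total I = 1.217 kg·m².
τ = F·(L/2) = (8.54)(0.545) = 4.654 N·m.
α = τ/I = 4.654/1.217 = 3.825 rad/s².

α ≈ 3.82 rad/s²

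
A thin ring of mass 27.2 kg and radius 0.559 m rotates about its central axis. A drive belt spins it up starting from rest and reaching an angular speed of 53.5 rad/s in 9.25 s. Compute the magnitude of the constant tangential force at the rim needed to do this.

F ≈ 87.9 N

I = MR² = (27.2)(0.559)² = 8.499 kg·m².
α = Δω/Δt = (53.5 − 0)/9.25 = 5.784 rad/s².
The required torque is τ = Iα = (8.499)(5.784) = 49.16 N·m.
A tangential force at the rim gives τ = FR, so F = τ/R = 49.16/0.559 = 87.94 N.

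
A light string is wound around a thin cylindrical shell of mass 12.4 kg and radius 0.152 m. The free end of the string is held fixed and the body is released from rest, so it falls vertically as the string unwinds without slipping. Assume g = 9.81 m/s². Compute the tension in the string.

T ≈ 60.8 N

Translation: Mg − T = Ma. Rotation about the center: TR = Iα with I = MR².
With a = αR: T = (I/R²)a = M a, so Mg = (1 + 1.000)Ma.
a = g/(1 + 1.000) = 9.81/2.000 = 4.905 m/s².
T = 1.000·M·a = (1.000)(12.4)(4.905) = 60.82 N.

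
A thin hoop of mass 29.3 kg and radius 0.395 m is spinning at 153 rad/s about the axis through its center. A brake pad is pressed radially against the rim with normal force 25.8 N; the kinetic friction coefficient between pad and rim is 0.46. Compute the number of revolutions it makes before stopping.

≈ 1820 revolutions

I = MR² = (29.3)(0.395)² = 4.572 kg·m².
Friction force f = μN = (0.46)(25.8) = 11.87 N at the rim; torque magnitude τ = fR = 4.688 N·m, opposing ω.
|α| = τ/I = 4.688/4.572 = 1.025 rad/s² (deceleration).
ω² = ω₀² − 2|α|θ with ω = 0 ⇒ θ = ω₀²/(2|α|) = 11410 rad = 1817 rev.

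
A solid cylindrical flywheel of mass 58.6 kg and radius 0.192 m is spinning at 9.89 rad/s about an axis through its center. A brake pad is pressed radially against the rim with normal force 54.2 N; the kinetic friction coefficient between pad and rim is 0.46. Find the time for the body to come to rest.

I = ½MR² = (1/2)(58.6)(0.192)² = 1.080 kg·m².
Friction force f = μN = (0.46)(54.2) = 24.93 N at the rim; torque magnitude τ = fR = 4.787 N·m, opposing ω.
|α| = τ/I = 4.787/1.080 = 4.432 rad/s² (deceleration).
0 = ω₀ − |α|t ⇒ t = ω₀/|α| = 9.89/4.432 = 2.232 s.

t ≈ 2.23 s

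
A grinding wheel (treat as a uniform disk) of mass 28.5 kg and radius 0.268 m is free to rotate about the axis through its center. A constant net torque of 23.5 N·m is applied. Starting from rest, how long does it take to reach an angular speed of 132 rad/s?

t ≈ 5.75 s

I = ½MR² = (1/2)(28.5)(0.268)² = 1.023 kg·m².
α = τ/I = 23.5/1.023 = 22.96 rad/s².
ω = αt ⇒ t = ω/α = 132/22.96 = 5.749 s.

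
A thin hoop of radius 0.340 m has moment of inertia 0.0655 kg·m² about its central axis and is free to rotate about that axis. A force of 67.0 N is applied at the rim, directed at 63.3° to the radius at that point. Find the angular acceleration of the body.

α ≈ 311 rad/s²

Only the tangential component produces torque: τ = F R sinθ = (67.0)(0.340) sin 63.3° = 20.35 N·m.
Newton's second law for rotation, τ = Iα, gives α = τ/I = 20.35/0.06550 = 310.7 rad/s².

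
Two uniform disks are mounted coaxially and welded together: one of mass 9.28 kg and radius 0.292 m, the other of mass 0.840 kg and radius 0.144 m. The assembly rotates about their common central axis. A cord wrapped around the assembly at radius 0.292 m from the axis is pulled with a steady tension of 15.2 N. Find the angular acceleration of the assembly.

α ≈ 11.0 rad/s²

I = ½M₁R₁² + ½M₂R₂² = ½(9.28)(0.292)² + ½(0.840)(0.144)² = 0.4043 kg·m².
τ = F r = (15.2)(0.292) = 4.438 N·m.
α = τ/I = 4.438/0.4043 = 10.98 rad/s².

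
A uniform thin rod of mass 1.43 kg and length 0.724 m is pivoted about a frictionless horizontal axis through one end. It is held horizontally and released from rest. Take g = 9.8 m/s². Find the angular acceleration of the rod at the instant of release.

α ≈ 20.3 rad/s²

About the pivot, I = (1/3)ML² = (1/3)(1.43)(0.724)² = 0.2499 kg·m².
The weight acts at the center, a distance L/2 = 0.3620 m from the pivot; τ = Mg(L/2) = 5.073 N·m.
α = τ/I = 5.073/0.2499 = 20.30 rad/s².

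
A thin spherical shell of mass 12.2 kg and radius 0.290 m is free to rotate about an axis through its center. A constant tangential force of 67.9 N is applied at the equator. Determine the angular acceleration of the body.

α ≈ 28.8 rad/s²

I = (2/3)MR² = (2/3)(12.2)(0.290)² = 0.6840 kg·m².
τ = F R = (67.9)(0.290) = 19.69 N·m.
From τ = Iα: α = 19.69/0.6840 = 28.79 rad/s².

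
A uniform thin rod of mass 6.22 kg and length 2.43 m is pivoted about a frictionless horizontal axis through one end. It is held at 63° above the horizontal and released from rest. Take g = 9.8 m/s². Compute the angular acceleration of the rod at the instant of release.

About the pivot, I = (1/3)ML² = (1/3)(6.22)(2.43)² = 12.24 kg·m².
The weight acts at the center, a distance L/2 = 1.215 m from the pivot; τ = Mg(L/2) cos 63° = 33.62 N·m.
α = τ/I = 33.62/12.24 = 2.746 rad/s².

α ≈ 2.75 rad/s²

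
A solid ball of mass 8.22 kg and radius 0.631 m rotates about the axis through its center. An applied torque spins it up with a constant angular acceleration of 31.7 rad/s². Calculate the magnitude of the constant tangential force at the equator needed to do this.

F ≈ 65.8 N

I = (2/5)MR² = (2/5)(8.22)(0.631)² = 1.309 kg·m².
The required torque is τ = Iα = (1.309)(31.70) = 41.50 N·m.
A tangential force at the equator gives τ = FR, so F = τ/R = 41.50/0.631 = 65.77 N.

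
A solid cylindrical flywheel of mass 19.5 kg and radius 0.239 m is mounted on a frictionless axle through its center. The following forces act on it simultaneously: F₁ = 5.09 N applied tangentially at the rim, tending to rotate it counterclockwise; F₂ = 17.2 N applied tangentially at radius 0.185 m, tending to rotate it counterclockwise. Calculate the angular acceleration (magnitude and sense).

α ≈ 7.90 rad/s², counterclockwise

I = ½MR² = (1/2)(19.5)(0.239)² = 0.5569 kg·m².
Taking counterclockwise as positive: τ₁ = +(5.09)(0.239) = +1.217 N·m; τ₂ = +(17.2)(0.185) = +3.182 N·m.
Net torque τ = 4.399 N·m.
α = τ/I = 4.399/0.5569 = 7.898 rad/s².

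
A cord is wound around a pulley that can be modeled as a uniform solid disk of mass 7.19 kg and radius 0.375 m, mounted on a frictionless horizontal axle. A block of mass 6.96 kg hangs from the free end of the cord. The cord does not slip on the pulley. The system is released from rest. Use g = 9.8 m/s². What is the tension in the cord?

I = ½MR² = (1/2)(7.19)(0.375)² = 0.5055 kg·m².
Block: mg − T = ma. Pulley: TR = Iα. No-slip: a = αR, so T = (I/R²)a = 3.595·a.
Then mg = (m + 3.595)a, so a = (6.96)(9.8)/(6.96 + 3.595) = 6.462 m/s².
T = 3.595·a = 23.23 N.

T ≈ 23.2 N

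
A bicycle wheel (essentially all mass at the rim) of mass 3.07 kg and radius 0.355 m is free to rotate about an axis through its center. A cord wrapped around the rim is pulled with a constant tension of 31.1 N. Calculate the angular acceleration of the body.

α ≈ 28.5 rad/s²

I = MR² = (3.07)(0.355)² = 0.3869 kg·m².
τ = F R = (31.1)(0.355) = 11.04 N·m.
From τ = Iα: α = 11.04/0.3869 = 28.54 rad/s².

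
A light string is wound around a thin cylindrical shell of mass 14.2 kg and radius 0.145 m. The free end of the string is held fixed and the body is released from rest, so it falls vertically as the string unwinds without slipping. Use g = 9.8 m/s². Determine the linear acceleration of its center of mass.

a ≈ 4.90 m/s²

Translation: Mg − T = Ma. Rotation about the center: TR = Iα with I = MR².
With a = αR: T = (I/R²)a = M a, so Mg = (1 + 1.000)Ma.
a = g/(1 + 1.000) = 9.8/2.000 = 4.900 m/s².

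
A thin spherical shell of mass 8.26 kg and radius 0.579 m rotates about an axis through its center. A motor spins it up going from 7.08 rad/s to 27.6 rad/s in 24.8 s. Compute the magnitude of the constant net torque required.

I = (2/3)MR² = (2/3)(8.26)(0.579)² = 1.846 kg·m².
α = Δω/Δt = (27.6 − 7.08)/24.8 = 0.8274 rad/s².
τ = Iα = (1.846)(0.8274) = 1.527 N·m.

τ ≈ 1.53 N·m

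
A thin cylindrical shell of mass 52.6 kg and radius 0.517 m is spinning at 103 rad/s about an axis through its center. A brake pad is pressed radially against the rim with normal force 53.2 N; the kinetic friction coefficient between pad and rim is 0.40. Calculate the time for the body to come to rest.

I = MR² = (52.6)(0.517)² = 14.06 kg·m².
Friction force f = μN = (0.40)(53.2) = 21.28 N at the rim; torque magnitude τ = fR = 11.00 N·m, opposing ω.
|α| = τ/I = 11.00/14.06 = 0.7825 rad/s² (deceleration).
0 = ω₀ − |α|t ⇒ t = ω₀/|α| = 103/0.7825 = 131.6 s.

t ≈ 132 s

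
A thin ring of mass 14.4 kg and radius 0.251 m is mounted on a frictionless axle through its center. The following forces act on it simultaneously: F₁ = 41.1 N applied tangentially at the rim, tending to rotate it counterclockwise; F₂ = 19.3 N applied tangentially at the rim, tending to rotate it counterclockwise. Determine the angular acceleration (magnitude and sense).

α ≈ 16.7 rad/s², counterclockwise

I = MR² = (14.4)(0.251)² = 0.9072 kg·m².
Taking counterclockwise as positive: τ₁ = +(41.1)(0.251) = +10.32 N·m; τ₂ = +(19.3)(0.251) = +4.844 N·m.
Net torque τ = 15.16 N·m.
α = τ/I = 15.16/0.9072 = 16.71 rad/s².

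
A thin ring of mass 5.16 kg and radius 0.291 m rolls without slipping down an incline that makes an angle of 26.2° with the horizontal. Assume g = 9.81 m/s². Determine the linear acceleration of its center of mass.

a ≈ 2.17 m/s²

Translation along the incline: Mg sinθ − f = Ma.
Rotation about the center: fR = Iα with I = MR². No-slip gives a = αR, so f = (I/R²)a = M a.
Substituting: Mg sinθ = (1 + 1.000)Ma, so a = g sinθ/(1 + 1.000) = (9.81) sin 26.2° / 2.000 = 2.166 m/s².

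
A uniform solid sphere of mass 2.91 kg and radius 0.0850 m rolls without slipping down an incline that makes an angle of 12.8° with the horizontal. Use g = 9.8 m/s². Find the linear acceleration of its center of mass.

a ≈ 1.55 m/s²

Translation along the incline: Mg sinθ − f = Ma.
Rotation about the center: fR = Iα with I = (2/5)MR². No-slip gives a = αR, so f = (I/R²)a = (2/5)M a.
Substituting: Mg sinθ = (1 + 0.4000)Ma, so a = g sinθ/(1 + 0.4000) = (9.8) sin 12.8° / 1.400 = 1.551 m/s².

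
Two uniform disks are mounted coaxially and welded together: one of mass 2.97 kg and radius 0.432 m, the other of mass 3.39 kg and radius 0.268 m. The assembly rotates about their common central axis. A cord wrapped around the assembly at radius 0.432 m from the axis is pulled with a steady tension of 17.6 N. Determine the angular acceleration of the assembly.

I = ½M₁R₁² + ½M₂R₂² = ½(2.97)(0.432)² + ½(3.39)(0.268)² = 0.3989 kg·m².
τ = F r = (17.6)(0.432) = 7.603 N·m.
α = τ/I = 7.603/0.3989 = 19.06 rad/s².

α ≈ 19.1 rad/s²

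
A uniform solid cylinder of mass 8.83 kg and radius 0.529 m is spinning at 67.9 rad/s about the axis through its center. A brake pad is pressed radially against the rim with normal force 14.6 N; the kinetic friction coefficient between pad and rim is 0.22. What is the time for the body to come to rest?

I = ½MR² = (1/2)(8.83)(0.529)² = 1.235 kg·m².
Friction force f = μN = (0.22)(14.6) = 3.212 N at the rim; torque magnitude τ = fR = 1.699 N·m, opposing ω.
|α| = τ/I = 1.699/1.235 = 1.375 rad/s² (deceleration).
0 = ω₀ − |α|t ⇒ t = ω₀/|α| = 67.9/1.375 = 49.37 s.

t ≈ 49.4 s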